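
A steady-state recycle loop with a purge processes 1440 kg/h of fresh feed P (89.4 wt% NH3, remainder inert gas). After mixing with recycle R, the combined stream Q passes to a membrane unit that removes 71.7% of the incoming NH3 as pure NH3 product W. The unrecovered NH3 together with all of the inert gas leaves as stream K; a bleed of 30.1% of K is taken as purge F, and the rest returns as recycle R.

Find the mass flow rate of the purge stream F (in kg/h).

inert gas enters only via P and leaves only via the purge: 1440×0.106 = 0.301×(inert gas in K), and the membrane unit passes all inert gas, so inert gas in Q = inert gas in K = 507.11 kg/h.
NH3 in Q: m_A = 1440×0.894 + (1−0.301)·(1−0.717)·m_A, so m_A = 1287.4/0.8022 = 1604.8 kg/h.
K = (1−0.717)×1604.8 + 507.11 = 961.27 kg/h.
Purge F = 0.301×961.27 = 289.34 kg/h.

289.3 kg/h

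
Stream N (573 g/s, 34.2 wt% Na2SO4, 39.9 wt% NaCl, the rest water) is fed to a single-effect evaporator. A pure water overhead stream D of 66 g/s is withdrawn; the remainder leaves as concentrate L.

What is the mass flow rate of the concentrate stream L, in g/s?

507 g/s

Concentrate = 573 − 66 = 507 g/s.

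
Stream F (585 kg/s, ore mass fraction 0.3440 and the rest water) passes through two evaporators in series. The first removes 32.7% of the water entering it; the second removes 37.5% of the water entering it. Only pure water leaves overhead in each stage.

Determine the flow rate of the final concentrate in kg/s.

362.7 kg/s

water in feed = 585×0.656 = 383.76 kg/s.
After stage 1: water left = (1−0.327)×383.76 = 258.27; stream total = 459.51 kg/s.
After stage 2: water left = (1−0.375)×258.27 = 161.42; final concentrate = 362.66 kg/s.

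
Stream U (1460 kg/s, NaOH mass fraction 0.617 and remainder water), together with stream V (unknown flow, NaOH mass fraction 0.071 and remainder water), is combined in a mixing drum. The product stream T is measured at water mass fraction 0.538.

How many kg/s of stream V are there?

578.8 kg/s

Let V be the unknown flow. Total out = 1460 + V.
water balance: 559.18 + 0.929·V = 0.538·(1460 + V)
(0.929 − 0.538)·V = 0.538×1460 − 559.18 = 226.3
V = 226.3 / 0.391 = 578.77 kg/s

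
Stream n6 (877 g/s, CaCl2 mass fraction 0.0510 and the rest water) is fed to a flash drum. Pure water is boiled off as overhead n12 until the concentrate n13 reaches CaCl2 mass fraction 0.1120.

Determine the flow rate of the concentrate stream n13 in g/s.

399.3 g/s

CaCl2 is conserved: 877×0.051 = 44.727 g/s all reports to the concentrate.
Concentrate = 44.727/(target fraction) = 399.35 g/s.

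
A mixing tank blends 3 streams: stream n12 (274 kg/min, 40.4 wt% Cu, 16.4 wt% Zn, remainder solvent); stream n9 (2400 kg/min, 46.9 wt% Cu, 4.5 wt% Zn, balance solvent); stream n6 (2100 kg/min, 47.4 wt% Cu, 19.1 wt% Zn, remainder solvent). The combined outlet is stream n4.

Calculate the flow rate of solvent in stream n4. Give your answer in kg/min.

1988 kg/min

solvent out = solvent in = 274×0.432 + 2400×0.486 + 2100×0.335 = 1988.3 kg/min.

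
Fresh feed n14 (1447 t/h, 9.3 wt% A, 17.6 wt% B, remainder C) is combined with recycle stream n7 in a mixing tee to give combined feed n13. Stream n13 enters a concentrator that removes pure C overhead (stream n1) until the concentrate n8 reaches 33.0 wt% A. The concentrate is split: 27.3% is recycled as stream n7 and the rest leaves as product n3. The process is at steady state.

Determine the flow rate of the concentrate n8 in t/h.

Overall A balance (none leaves overhead): A in fresh feed = A in product, i.e. 1447×0.093 = (1−0.273)·n8·0.330.
n8 = 134.57/(0.330×0.727) = 560.92 t/h.

560.9 t/h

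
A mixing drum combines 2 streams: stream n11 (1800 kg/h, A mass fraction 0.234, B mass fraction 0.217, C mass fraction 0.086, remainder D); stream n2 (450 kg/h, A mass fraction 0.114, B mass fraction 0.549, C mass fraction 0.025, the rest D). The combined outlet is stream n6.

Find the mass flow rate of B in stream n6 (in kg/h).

637.7 kg/h

B out = B in = 1800×0.217 + 450×0.549 = 637.65 kg/h.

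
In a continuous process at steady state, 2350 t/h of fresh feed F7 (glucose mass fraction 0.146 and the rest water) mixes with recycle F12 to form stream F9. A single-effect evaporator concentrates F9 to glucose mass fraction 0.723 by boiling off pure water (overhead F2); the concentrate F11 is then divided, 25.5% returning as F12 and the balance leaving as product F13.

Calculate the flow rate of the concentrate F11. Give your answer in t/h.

637 t/h

Overall glucose balance (none leaves overhead): glucose in fresh feed = glucose in product, i.e. 2350×0.146 = (1−0.255)·F11·0.723.
F11 = 343.1/(0.723×0.745) = 636.98 t/h.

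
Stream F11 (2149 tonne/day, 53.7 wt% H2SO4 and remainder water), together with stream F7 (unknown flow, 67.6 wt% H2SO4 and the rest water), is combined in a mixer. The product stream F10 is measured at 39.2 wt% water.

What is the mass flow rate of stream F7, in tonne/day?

Let F7 be the unknown flow. Total out = 2149 + F7.
water balance: 994.99 + 0.324·F7 = 0.392·(2149 + F7)
(0.324 − 0.392)·F7 = 0.392×2149 − 994.99 = -152.58
F7 = -152.58 / -0.068 = 2243.8 tonne/day

2244 tonne/day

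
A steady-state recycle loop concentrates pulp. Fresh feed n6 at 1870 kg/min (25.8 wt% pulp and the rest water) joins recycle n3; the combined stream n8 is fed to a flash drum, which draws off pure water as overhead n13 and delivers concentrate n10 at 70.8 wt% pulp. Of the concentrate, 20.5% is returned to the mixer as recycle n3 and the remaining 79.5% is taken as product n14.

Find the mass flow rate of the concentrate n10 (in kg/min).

Overall pulp balance (none leaves overhead): pulp in fresh feed = pulp in product, i.e. 1870×0.258 = (1−0.205)·n10·0.708.
n10 = 482.46/(0.708×0.795) = 857.16 kg/min.

857.2 kg/min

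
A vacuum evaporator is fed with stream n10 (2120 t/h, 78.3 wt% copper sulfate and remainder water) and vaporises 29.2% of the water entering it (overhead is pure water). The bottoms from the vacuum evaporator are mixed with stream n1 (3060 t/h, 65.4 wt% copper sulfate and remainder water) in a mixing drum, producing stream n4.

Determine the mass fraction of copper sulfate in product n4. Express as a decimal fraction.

0.726

Vapour removed = 0.292×0.217×2120 = 134.33 t/h; concentrate = 1985.7 t/h.
copper sulfate reaching the mixer = 1660 (from concentrate) + 3060×0.654 = 3661.2 t/h.
Product flow = 1985.7 + 3060 = 5045.7 t/h; copper sulfate fraction = 0.726.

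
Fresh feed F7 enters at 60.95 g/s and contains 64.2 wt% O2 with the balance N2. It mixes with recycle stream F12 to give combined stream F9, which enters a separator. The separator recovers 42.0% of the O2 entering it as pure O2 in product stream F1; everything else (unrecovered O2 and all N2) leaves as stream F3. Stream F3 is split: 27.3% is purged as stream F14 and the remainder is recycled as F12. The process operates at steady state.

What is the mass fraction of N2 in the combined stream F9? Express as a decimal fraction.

N2 enters only via F7 and leaves only via the purge: 60.95×0.358 = 0.273×(N2 in F3), and the separator passes all N2, so N2 in F9 = N2 in F3 = 79.927 g/s.
O2 in F9: m_A = 60.95×0.642 + (1−0.273)·(1−0.420)·m_A, so m_A = 39.13/0.5783 = 67.659 g/s.
F9 = 67.659 + 79.927 = 147.59 g/s.
N2 fraction in F9 = 79.927/147.59 = 0.542.

0.542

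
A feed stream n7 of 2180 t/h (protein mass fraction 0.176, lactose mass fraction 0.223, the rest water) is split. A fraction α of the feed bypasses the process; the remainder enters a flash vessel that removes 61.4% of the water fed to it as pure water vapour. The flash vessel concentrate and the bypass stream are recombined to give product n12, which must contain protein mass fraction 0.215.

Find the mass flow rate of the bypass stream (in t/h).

1108 t/h

All 2180×0.176 = 383.68 t/h of protein reaches n12, so n12 = 383.68/0.215 = 1784.6 t/h and vapour = 395.44 t/h.
The evaporator receives (1−α)·2180 of feed at 0.601 water and removes 0.614 of that water:
0.614×0.601×(1−α)×2180 = 395.44
(1−α) = 395.44/804.45 = 0.4916;  α = 0.5084.
Bypass flow = 0.5084×2180 = 1108.4 t/h.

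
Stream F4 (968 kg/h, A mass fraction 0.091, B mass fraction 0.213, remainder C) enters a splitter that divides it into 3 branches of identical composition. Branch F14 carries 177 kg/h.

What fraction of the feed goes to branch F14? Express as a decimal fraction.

Fraction to F14 = 177/968 = 0.1829.

0.183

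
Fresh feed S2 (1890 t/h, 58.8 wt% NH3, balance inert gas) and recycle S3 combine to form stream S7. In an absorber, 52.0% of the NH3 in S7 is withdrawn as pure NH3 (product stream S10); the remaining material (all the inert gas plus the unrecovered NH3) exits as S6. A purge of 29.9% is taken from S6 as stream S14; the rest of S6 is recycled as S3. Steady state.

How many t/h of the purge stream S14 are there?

1019 t/h

inert gas enters only via S2 and leaves only via the purge: 1890×0.412 = 0.299×(inert gas in S6), and the absorber passes all inert gas, so inert gas in S7 = inert gas in S6 = 2604.3 t/h.
NH3 in S7: m_A = 1890×0.588 + (1−0.299)·(1−0.520)·m_A, so m_A = 1111.3/0.6635 = 1674.9 t/h.
S6 = (1−0.520)×1674.9 + 2604.3 = 3408.2 t/h.
Purge S14 = 0.299×3408.2 = 1019.1 t/h.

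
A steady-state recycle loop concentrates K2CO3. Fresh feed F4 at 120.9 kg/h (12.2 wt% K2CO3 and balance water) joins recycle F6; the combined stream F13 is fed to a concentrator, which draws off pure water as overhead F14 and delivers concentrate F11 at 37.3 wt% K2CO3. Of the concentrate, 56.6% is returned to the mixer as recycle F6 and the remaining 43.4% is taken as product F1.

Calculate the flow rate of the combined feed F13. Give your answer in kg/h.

172.5 kg/h

Overall K2CO3 balance (none leaves overhead): K2CO3 in fresh feed = K2CO3 in product, i.e. 120.9×0.122 = (1−0.566)·F11·0.373.
F11 = 14.75/(0.373×0.434) = 91.115 kg/h.
Recycle F6 = 0.566×91.115 = 51.571 kg/h.
Combined feed F13 = 120.9 + 51.571 = 172.47 kg/h.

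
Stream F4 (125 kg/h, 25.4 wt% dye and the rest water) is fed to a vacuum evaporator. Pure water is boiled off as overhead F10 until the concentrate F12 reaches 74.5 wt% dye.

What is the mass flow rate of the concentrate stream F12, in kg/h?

42.62 kg/h

dye is conserved: 125×0.254 = 31.75 kg/h all reports to the concentrate.
Concentrate = 31.75/(target fraction) = 42.617 kg/h.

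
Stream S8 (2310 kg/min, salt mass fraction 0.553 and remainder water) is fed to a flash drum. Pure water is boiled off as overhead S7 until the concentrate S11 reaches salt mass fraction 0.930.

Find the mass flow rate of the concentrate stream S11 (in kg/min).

1374 kg/min

salt is conserved: 2310×0.553 = 1277.4 kg/min all reports to the concentrate.
Concentrate = 1277.4/(target fraction) = 1373.6 kg/min.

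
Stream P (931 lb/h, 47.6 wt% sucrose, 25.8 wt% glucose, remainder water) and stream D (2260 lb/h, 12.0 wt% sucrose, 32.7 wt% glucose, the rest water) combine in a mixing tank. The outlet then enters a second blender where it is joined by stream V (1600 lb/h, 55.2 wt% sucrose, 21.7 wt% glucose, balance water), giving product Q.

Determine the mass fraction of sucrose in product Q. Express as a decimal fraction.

0.333

Overall, product flow = 4791 lb/h.
sucrose in = 931×0.476 + 2260×0.120 + 1600×0.552 = 1597.6 lb/h.
sucrose fraction in Q = 0.333.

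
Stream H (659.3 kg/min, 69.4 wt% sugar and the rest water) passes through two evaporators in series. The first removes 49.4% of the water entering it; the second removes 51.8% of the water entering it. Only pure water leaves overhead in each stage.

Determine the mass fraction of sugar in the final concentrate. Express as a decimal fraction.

water in feed = 659.3×0.306 = 201.75 kg/min.
After stage 1: water left = (1−0.494)×201.75 = 102.08; stream total = 559.64 kg/min.
After stage 2: water left = (1−0.518)×102.08 = 49.204; final concentrate = 506.76 kg/min.
sugar fraction = 457.55/506.76 = 0.903.

0.903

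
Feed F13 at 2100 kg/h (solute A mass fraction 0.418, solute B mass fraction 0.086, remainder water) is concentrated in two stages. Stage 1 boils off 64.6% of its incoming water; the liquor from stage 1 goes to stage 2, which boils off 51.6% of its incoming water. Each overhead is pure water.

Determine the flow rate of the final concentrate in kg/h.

water in feed = 2100×0.496 = 1041.6 kg/h.
After stage 1: water left = (1−0.646)×1041.6 = 368.73; stream total = 1427.1 kg/h.
After stage 2: water left = (1−0.516)×368.73 = 178.46; final concentrate = 1236.9 kg/h.

1237 kg/h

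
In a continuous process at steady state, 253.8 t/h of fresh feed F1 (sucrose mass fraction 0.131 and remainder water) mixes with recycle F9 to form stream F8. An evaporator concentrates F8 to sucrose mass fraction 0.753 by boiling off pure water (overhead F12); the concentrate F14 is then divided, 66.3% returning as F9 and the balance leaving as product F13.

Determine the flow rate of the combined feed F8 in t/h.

Overall sucrose balance (none leaves overhead): sucrose in fresh feed = sucrose in product, i.e. 253.8×0.131 = (1−0.663)·F14·0.753.
F14 = 33.248/(0.753×0.337) = 131.02 t/h.
Recycle F9 = 0.663×131.02 = 86.866 t/h.
Combined feed F8 = 253.8 + 86.866 = 340.67 t/h.

340.7 t/h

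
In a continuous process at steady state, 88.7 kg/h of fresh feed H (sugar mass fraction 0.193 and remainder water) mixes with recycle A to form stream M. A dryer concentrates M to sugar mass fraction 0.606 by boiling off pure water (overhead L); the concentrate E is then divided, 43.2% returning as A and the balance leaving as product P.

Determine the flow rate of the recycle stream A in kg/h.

21.49 kg/h

Overall sugar balance (none leaves overhead): sugar in fresh feed = sugar in product, i.e. 88.7×0.193 = (1−0.432)·E·0.606.
E = 17.119/(0.606×0.568) = 49.735 kg/h.
Recycle A = 0.432×49.735 = 21.485 kg/h.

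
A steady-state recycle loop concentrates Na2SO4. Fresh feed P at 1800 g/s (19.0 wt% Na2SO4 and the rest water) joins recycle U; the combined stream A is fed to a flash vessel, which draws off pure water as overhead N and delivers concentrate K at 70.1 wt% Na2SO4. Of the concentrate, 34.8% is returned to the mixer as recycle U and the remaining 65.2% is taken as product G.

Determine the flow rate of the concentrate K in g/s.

Overall Na2SO4 balance (none leaves overhead): Na2SO4 in fresh feed = Na2SO4 in product, i.e. 1800×0.190 = (1−0.348)·K·0.701.
K = 342/(0.701×0.652) = 748.27 g/s.

748.3 g/s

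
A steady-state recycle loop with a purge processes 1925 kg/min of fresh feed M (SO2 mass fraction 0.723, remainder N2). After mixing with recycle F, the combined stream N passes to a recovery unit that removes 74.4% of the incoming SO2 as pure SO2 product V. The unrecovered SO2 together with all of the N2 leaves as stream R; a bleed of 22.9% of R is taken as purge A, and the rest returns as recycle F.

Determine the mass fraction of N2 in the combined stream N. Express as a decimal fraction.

N2 enters only via M and leaves only via the purge: 1925×0.277 = 0.229×(N2 in R), and the recovery unit passes all N2, so N2 in N = N2 in R = 2328.5 kg/min.
SO2 in N: m_A = 1925×0.723 + (1−0.229)·(1−0.744)·m_A, so m_A = 1391.8/0.8026 = 1734 kg/min.
N = 1734 + 2328.5 = 4062.5 kg/min.
N2 fraction in N = 2328.5/4062.5 = 0.573.

0.573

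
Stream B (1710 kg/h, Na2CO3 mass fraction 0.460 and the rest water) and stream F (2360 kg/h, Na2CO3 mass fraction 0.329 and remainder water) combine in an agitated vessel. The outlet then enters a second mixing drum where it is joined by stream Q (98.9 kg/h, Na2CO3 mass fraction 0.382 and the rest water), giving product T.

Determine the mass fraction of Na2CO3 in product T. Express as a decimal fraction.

Overall, product flow = 4168.9 kg/h.
Na2CO3 in = 1710×0.460 + 2360×0.329 + 98.9×0.382 = 1600.8 kg/h.
Na2CO3 fraction in T = 0.384.

0.384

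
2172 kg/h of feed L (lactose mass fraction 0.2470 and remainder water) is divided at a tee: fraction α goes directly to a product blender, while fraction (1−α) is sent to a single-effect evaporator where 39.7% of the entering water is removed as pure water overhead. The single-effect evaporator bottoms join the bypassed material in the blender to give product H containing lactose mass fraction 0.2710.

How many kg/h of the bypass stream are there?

All 2172×0.247 = 536.48 kg/h of lactose reaches H, so H = 536.48/0.271 = 1979.6 kg/h and vapour = 192.35 kg/h.
The evaporator receives (1−α)·2172 of feed at 0.753 water and removes 0.397 of that water:
0.397×0.753×(1−α)×2172 = 192.35
(1−α) = 192.35/649.3 = 0.2962;  α = 0.7038.
Bypass flow = 0.7038×2172 = 1528.5 kg/h.

1529 kg/h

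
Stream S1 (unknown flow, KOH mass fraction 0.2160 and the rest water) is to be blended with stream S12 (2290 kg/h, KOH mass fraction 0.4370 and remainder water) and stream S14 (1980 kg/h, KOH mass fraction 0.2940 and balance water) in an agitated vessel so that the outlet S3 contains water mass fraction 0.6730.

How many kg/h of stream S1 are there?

Let S1 be the unknown flow. Total out = 4270 + S1.
water balance: 2687.1 + 0.784·S1 = 0.673·(4270 + S1)
(0.784 − 0.673)·S1 = 0.673×4270 − 2687.1 = 186.56
S1 = 186.56 / 0.111 = 1680.7 kg/h

1681 kg/h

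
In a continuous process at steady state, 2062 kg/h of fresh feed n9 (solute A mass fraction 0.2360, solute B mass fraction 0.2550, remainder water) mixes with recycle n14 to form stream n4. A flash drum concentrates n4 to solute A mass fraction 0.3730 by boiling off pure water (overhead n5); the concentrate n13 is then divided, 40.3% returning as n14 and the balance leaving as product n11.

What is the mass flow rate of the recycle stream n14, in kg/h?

880.7 kg/h

Overall solute A balance (none leaves overhead): solute A in fresh feed = solute A in product, i.e. 2062×0.236 = (1−0.403)·n13·0.373.
n13 = 486.63/(0.373×0.597) = 2185.3 kg/h.
Recycle n14 = 0.403×2185.3 = 880.69 kg/h.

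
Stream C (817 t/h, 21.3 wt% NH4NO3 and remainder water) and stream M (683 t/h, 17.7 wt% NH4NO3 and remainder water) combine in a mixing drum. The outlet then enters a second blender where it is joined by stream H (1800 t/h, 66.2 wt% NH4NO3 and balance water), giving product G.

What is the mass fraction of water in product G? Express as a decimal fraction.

Overall, product flow = 3300 t/h.
water in = 817×0.787 + 683×0.823 + 1800×0.338 = 1813.5 t/h.
water fraction in G = 0.550.

0.550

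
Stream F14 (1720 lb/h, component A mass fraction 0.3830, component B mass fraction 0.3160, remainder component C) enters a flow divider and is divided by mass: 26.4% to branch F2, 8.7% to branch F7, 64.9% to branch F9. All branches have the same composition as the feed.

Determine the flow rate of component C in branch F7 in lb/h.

Branch F7 total = 0.087×1720 = 149.64 lb/h.
component C in F7 = 0.301×149.64 = 45.042 lb/h.

45.04 lb/h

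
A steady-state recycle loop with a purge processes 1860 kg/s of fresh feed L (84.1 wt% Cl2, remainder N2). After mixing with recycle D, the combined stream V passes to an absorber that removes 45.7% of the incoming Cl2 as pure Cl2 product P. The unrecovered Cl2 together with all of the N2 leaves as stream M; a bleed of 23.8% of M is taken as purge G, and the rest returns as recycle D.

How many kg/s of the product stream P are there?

Cl2 in V: m_A = 1860×0.841 + (1−0.238)·(1−0.457)·m_A, so m_A = 1564.3/0.5862 = 2668.3 kg/s.
Product P = 0.457×2668.3 = 1219.4 kg/s.

1219 kg/s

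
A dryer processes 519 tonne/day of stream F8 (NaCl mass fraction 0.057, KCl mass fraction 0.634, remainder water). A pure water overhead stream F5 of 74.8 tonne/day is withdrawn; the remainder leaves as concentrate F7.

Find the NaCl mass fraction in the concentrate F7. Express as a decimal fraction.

NaCl is not removed: 519×0.057 = 29.583 tonne/day of NaCl enters F7.
Concentrate = 519 − 74.8 = 444.2 tonne/day.
Mass fraction = 29.583/444.2 = 0.067.

0.067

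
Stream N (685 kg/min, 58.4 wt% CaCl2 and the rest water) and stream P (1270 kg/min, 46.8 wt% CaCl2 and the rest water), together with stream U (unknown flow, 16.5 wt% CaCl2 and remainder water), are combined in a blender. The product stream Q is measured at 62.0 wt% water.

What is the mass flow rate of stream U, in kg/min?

1170 kg/min

Let U be the unknown flow. Total out = 1955 + U.
water balance: 960.6 + 0.835·U = 0.620·(1955 + U)
(0.835 − 0.620)·U = 0.620×1955 − 960.6 = 251.5
U = 251.5 / 0.215 = 1169.8 kg/min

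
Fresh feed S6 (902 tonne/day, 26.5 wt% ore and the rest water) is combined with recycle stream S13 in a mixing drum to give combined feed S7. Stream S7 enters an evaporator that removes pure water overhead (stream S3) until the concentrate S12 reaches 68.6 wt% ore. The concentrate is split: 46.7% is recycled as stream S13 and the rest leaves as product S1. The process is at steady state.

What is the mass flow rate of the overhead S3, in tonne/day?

Overall ore balance (none leaves overhead): ore in fresh feed = ore in product, i.e. 902×0.265 = (1−0.467)·S12·0.686.
S12 = 239.03/(0.686×0.533) = 653.73 tonne/day.
Recycle S13 = 0.467×653.73 = 305.29 tonne/day.
Combined feed S7 = 902 + 305.29 = 1207.3 tonne/day.
Overhead S3 = S7 − S12 = 1207.3 − 653.73 = 553.56 tonne/day.

553.6 tonne/day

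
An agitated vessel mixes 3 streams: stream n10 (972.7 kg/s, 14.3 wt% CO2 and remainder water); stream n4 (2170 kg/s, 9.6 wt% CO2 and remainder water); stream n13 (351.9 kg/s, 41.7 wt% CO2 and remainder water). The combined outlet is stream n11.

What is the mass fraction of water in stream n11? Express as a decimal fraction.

Total flow out = 972.7 + 2170 + 351.9 = 3494.6 kg/s.
water in = 972.7×0.857 + 2170×0.904 + 351.9×0.583 = 3000.4 kg/s.
water mass fraction in n11 = 3000.4/3494.6 = 0.859.

0.859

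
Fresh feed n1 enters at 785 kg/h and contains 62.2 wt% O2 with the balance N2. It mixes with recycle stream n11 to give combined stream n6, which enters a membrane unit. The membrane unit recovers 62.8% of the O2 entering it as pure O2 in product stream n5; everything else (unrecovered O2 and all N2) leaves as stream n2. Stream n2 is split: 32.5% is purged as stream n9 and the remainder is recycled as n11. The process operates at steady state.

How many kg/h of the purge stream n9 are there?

N2 enters only via n1 and leaves only via the purge: 785×0.378 = 0.325×(N2 in n2), and the membrane unit passes all N2, so N2 in n6 = N2 in n2 = 913.02 kg/h.
O2 in n6: m_A = 785×0.622 + (1−0.325)·(1−0.628)·m_A, so m_A = 488.27/0.7489 = 651.98 kg/h.
n2 = (1−0.628)×651.98 + 913.02 = 1155.6 kg/h.
Purge n9 = 0.325×1155.6 = 375.55 kg/h.

375.6 kg/h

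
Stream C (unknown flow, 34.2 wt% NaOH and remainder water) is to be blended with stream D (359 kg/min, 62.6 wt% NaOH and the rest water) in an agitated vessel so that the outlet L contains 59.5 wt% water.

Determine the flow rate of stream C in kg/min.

1259 kg/min

Let C be the unknown flow. Total out = 359 + C.
water balance: 134.27 + 0.658·C = 0.595·(359 + C)
(0.658 − 0.595)·C = 0.595×359 − 134.27 = 79.339
C = 79.339 / 0.063 = 1259.3 kg/min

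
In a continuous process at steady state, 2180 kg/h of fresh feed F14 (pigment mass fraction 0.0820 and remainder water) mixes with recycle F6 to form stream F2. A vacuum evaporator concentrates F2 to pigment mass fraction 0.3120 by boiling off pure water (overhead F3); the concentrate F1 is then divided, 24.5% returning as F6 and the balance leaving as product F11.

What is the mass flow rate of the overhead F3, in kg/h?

1607 kg/h

Overall pigment balance (none leaves overhead): pigment in fresh feed = pigment in product, i.e. 2180×0.082 = (1−0.245)·F1·0.312.
F1 = 178.76/(0.312×0.755) = 758.87 kg/h.
Recycle F6 = 0.245×758.87 = 185.92 kg/h.
Combined feed F2 = 2180 + 185.92 = 2365.9 kg/h.
Overhead F3 = F2 − F1 = 2365.9 − 758.87 = 1607.1 kg/h.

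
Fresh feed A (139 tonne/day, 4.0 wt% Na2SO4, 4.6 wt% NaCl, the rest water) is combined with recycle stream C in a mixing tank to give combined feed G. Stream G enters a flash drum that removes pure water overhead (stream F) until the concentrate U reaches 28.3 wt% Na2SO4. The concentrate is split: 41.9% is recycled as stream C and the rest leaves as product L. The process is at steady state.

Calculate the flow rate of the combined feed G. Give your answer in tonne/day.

Overall Na2SO4 balance (none leaves overhead): Na2SO4 in fresh feed = Na2SO4 in product, i.e. 139×0.040 = (1−0.419)·U·0.283.
U = 5.56/(0.283×0.581) = 33.815 tonne/day.
Recycle C = 0.419×33.815 = 14.169 tonne/day.
Combined feed G = 139 + 14.169 = 153.17 tonne/day.

153.2 tonne/day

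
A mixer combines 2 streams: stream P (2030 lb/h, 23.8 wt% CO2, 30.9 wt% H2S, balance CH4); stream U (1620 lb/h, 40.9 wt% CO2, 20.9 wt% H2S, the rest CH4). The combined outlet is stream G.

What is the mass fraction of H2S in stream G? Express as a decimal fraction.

Total flow out = 2030 + 1620 = 3650 lb/h.
H2S in = 2030×0.309 + 1620×0.209 = 965.85 lb/h.
H2S mass fraction in G = 965.85/3650 = 0.2646.

0.2646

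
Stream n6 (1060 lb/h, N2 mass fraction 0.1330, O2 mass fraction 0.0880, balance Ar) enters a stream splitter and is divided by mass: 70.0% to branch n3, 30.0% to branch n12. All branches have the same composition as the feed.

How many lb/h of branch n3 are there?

742 lb/h

Branch n3 flow = 0.700×1060 = 742 lb/h.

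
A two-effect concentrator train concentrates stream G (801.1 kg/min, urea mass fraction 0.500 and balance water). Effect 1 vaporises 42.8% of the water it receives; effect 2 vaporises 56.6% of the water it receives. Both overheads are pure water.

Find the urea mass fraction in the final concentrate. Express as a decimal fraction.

0.801

water in feed = 801.1×0.500 = 400.55 kg/min.
After stage 1: water left = (1−0.428)×400.55 = 229.11; stream total = 629.66 kg/min.
After stage 2: water left = (1−0.566)×229.11 = 99.436; final concentrate = 499.99 kg/min.
urea fraction = 400.55/499.99 = 0.801.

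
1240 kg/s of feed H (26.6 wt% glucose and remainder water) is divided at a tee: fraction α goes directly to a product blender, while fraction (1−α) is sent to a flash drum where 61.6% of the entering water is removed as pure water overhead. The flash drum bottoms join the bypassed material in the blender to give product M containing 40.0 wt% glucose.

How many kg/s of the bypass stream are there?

All 1240×0.266 = 329.84 kg/s of glucose reaches M, so M = 329.84/0.400 = 824.6 kg/s and vapour = 415.4 kg/s.
The evaporator receives (1−α)·1240 of feed at 0.734 water and removes 0.616 of that water:
0.616×0.734×(1−α)×1240 = 415.4
(1−α) = 415.4/560.66 = 0.7409;  α = 0.2591.
Bypass flow = 0.2591×1240 = 321.27 kg/s.

321.3 kg/s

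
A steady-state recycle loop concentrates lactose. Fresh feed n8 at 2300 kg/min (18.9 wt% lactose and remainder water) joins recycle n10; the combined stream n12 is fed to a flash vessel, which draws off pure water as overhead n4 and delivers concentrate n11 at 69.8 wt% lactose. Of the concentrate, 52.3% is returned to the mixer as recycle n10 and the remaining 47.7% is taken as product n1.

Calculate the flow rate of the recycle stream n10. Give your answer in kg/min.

Overall lactose balance (none leaves overhead): lactose in fresh feed = lactose in product, i.e. 2300×0.189 = (1−0.523)·n11·0.698.
n11 = 434.7/(0.698×0.477) = 1305.6 kg/min.
Recycle n10 = 0.523×1305.6 = 682.84 kg/min.

682.8 kg/min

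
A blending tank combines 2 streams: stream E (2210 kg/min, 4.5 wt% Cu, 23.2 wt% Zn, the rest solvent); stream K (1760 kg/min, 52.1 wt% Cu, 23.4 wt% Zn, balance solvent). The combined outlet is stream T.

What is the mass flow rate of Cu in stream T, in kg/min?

1016 kg/min

Cu out = Cu in = 2210×0.045 + 1760×0.521 = 1016.4 kg/min.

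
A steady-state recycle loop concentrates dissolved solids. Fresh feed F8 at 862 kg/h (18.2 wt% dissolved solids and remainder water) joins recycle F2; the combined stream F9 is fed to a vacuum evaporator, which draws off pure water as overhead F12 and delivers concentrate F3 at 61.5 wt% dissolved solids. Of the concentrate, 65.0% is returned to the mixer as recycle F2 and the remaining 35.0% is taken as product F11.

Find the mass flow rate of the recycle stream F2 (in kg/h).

473.7 kg/h

Overall dissolved solids balance (none leaves overhead): dissolved solids in fresh feed = dissolved solids in product, i.e. 862×0.182 = (1−0.650)·F3·0.615.
F3 = 156.88/(0.615×0.350) = 728.85 kg/h.
Recycle F2 = 0.650×728.85 = 473.75 kg/h.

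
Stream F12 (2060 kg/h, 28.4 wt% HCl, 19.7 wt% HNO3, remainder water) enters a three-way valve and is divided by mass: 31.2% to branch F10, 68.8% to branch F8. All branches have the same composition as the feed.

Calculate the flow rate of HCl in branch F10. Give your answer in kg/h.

182.5 kg/h

Branch F10 total = 0.312×2060 = 642.72 kg/h.
HCl in F10 = 0.284×642.72 = 182.53 kg/h.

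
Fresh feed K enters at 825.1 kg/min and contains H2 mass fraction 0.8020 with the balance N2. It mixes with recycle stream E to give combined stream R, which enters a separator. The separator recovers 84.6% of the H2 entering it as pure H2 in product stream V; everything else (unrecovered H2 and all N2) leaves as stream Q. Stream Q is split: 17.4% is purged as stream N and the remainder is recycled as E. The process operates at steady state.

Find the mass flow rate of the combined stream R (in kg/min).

1697 kg/min

N2 enters only via K and leaves only via the purge: 825.1×0.198 = 0.174×(N2 in Q), and the separator passes all N2, so N2 in R = N2 in Q = 938.91 kg/min.
H2 in R: m_A = 825.1×0.802 + (1−0.174)·(1−0.846)·m_A, so m_A = 661.73/0.8728 = 758.17 kg/min.
R = 758.17 + 938.91 = 1697.1 kg/min.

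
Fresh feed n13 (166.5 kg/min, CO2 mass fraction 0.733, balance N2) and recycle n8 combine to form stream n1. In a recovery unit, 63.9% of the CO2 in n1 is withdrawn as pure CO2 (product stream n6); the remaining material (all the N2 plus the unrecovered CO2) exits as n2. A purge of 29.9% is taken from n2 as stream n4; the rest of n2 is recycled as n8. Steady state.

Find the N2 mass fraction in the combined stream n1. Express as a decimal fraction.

0.476

N2 enters only via n13 and leaves only via the purge: 166.5×0.267 = 0.299×(N2 in n2), and the recovery unit passes all N2, so N2 in n1 = N2 in n2 = 148.68 kg/min.
CO2 in n1: m_A = 166.5×0.733 + (1−0.299)·(1−0.639)·m_A, so m_A = 122.04/0.7469 = 163.39 kg/min.
n1 = 163.39 + 148.68 = 312.07 kg/min.
N2 fraction in n1 = 148.68/312.07 = 0.476.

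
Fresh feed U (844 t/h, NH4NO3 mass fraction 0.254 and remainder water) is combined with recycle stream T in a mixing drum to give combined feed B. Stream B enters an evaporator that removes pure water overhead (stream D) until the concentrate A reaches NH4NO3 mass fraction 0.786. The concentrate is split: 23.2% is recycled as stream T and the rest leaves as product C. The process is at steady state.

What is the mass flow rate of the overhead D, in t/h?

Overall NH4NO3 balance (none leaves overhead): NH4NO3 in fresh feed = NH4NO3 in product, i.e. 844×0.254 = (1−0.232)·A·0.786.
A = 214.38/(0.786×0.768) = 355.13 t/h.
Recycle T = 0.232×355.13 = 82.391 t/h.
Combined feed B = 844 + 82.391 = 926.39 t/h.
Overhead D = B − A = 926.39 − 355.13 = 571.26 t/h.

571.3 t/h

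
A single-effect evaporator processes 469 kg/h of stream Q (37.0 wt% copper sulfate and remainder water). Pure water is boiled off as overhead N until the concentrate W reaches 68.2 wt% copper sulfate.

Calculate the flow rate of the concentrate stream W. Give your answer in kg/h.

copper sulfate is conserved: 469×0.370 = 173.53 kg/h all reports to the concentrate.
Concentrate = 173.53/(target fraction) = 254.44 kg/h.

254.4 kg/h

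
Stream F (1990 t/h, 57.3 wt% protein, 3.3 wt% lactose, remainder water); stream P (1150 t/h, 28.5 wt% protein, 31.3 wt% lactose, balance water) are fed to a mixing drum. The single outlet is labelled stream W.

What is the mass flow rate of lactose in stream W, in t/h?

425.6 t/h

lactose out = lactose in = 1990×0.033 + 1150×0.313 = 425.62 t/h.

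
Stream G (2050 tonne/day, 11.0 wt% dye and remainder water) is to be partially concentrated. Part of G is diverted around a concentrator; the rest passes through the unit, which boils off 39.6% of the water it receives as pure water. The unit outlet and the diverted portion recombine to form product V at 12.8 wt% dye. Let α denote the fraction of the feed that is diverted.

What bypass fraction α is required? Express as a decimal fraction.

0.601

All 2050×0.110 = 225.5 tonne/day of dye reaches V, so V = 225.5/0.128 = 1761.7 tonne/day and vapour = 288.28 tonne/day.
The evaporator receives (1−α)·2050 of feed at 0.890 water and removes 0.396 of that water:
0.396×0.890×(1−α)×2050 = 288.28
(1−α) = 288.28/722.5 = 0.3990;  α = 0.6010.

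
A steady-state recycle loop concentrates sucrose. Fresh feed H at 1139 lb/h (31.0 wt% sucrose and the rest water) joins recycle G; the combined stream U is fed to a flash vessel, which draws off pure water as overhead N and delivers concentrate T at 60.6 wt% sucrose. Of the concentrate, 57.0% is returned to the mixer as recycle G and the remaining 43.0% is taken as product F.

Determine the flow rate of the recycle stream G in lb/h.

772.4 lb/h

Overall sucrose balance (none leaves overhead): sucrose in fresh feed = sucrose in product, i.e. 1139×0.310 = (1−0.570)·T·0.606.
T = 353.09/(0.606×0.430) = 1355 lb/h.
Recycle G = 0.570×1355 = 772.36 lb/h.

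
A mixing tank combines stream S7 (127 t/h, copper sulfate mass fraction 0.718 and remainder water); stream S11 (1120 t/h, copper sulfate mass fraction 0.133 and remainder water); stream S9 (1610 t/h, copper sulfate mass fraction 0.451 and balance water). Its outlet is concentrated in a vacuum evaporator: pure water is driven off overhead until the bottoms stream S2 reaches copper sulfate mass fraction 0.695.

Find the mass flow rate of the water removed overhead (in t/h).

copper sulfate entering = 127×0.718 + 1120×0.133 + 1610×0.451 = 966.26 t/h.
All copper sulfate reports to S2, so S2 = 966.26/0.695 = 1390.3 t/h.
Total feed = 2857 t/h; overhead = 2857 − 1390.3 = 1466.7 t/h.

1467 t/h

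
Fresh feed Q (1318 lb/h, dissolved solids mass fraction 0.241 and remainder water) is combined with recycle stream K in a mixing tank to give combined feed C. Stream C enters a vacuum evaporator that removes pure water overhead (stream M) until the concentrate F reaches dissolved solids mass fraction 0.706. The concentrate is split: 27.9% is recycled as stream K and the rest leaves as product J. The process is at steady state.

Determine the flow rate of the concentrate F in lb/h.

624 lb/h

Overall dissolved solids balance (none leaves overhead): dissolved solids in fresh feed = dissolved solids in product, i.e. 1318×0.241 = (1−0.279)·F·0.706.
F = 317.64/(0.706×0.721) = 624.01 lb/h.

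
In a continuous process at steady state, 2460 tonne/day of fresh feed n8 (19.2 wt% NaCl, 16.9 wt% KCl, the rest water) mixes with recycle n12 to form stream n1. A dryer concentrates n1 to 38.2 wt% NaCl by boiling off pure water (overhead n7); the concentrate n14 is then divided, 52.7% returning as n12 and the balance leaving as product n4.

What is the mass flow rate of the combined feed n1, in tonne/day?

3838 tonne/day

Overall NaCl balance (none leaves overhead): NaCl in fresh feed = NaCl in product, i.e. 2460×0.192 = (1−0.527)·n14·0.382.
n14 = 472.32/(0.382×0.473) = 2614 tonne/day.
Recycle n12 = 0.527×2614 = 1377.6 tonne/day.
Combined feed n1 = 2460 + 1377.6 = 3837.6 tonne/day.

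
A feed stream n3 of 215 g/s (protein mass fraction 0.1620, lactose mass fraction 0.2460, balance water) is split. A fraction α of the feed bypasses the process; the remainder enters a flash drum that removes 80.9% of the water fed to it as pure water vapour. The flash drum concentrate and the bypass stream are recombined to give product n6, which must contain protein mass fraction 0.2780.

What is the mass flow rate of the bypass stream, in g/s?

27.68 g/s

All 215×0.162 = 34.83 g/s of protein reaches n6, so n6 = 34.83/0.278 = 125.29 g/s and vapour = 89.712 g/s.
The evaporator receives (1−α)·215 of feed at 0.592 water and removes 0.809 of that water:
0.809×0.592×(1−α)×215 = 89.712
(1−α) = 89.712/102.97 = 0.8713;  α = 0.1287.
Bypass flow = 0.1287×215 = 27.681 g/s.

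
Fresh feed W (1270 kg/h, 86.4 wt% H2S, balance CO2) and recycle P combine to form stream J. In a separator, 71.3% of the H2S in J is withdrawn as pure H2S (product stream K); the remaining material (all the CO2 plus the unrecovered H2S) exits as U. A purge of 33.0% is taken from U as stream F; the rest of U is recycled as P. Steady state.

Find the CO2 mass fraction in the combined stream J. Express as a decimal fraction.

0.278

CO2 enters only via W and leaves only via the purge: 1270×0.136 = 0.330×(CO2 in U), and the separator passes all CO2, so CO2 in J = CO2 in U = 523.39 kg/h.
H2S in J: m_A = 1270×0.864 + (1−0.330)·(1−0.713)·m_A, so m_A = 1097.3/0.8077 = 1358.5 kg/h.
J = 1358.5 + 523.39 = 1881.9 kg/h.
CO2 fraction in J = 523.39/1881.9 = 0.278.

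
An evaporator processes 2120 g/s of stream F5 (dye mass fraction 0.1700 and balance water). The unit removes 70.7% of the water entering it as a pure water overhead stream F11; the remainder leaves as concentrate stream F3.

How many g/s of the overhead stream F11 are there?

water entering = 2120×0.830 = 1759.6 g/s; overhead removed = 0.707×1759.6 = 1244 g/s.

1244 g/s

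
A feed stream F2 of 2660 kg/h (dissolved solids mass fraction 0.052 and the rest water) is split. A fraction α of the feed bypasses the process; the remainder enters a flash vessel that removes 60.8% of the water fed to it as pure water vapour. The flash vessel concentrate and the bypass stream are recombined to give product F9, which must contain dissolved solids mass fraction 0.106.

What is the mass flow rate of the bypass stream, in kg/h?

All 2660×0.052 = 138.32 kg/h of dissolved solids reaches F9, so F9 = 138.32/0.106 = 1304.9 kg/h and vapour = 1355.1 kg/h.
The evaporator receives (1−α)·2660 of feed at 0.948 water and removes 0.608 of that water:
0.608×0.948×(1−α)×2660 = 1355.1
(1−α) = 1355.1/1533.2 = 0.8838;  α = 0.1162.
Bypass flow = 0.1162×2660 = 308.97 kg/h.

309 kg/h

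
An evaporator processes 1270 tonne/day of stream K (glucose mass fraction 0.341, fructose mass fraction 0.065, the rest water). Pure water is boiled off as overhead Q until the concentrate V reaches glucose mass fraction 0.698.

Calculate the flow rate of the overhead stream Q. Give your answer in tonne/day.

glucose is conserved: 1270×0.341 = 433.07 tonne/day all reports to the concentrate.
Concentrate = 433.07/(target fraction) = 620.44 tonne/day.
Overhead = 1270 − 620.44 = 649.56 tonne/day.

649.6 tonne/day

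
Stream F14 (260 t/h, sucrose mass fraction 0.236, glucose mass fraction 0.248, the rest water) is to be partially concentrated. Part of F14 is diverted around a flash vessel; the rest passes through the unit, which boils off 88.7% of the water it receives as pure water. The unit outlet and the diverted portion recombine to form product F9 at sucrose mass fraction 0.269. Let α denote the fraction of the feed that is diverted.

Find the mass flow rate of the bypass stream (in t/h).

190.3 t/h

All 260×0.236 = 61.36 t/h of sucrose reaches F9, so F9 = 61.36/0.269 = 228.1 t/h and vapour = 31.896 t/h.
The evaporator receives (1−α)·260 of feed at 0.516 water and removes 0.887 of that water:
0.887×0.516×(1−α)×260 = 31.896
(1−α) = 31.896/119 = 0.2680;  α = 0.7320.
Bypass flow = 0.7320×260 = 190.31 t/h.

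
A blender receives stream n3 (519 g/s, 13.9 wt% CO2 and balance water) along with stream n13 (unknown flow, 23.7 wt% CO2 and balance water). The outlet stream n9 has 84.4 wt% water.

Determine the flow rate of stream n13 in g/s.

108.9 g/s

Let n13 be the unknown flow. Total out = 519 + n13.
water balance: 446.86 + 0.763·n13 = 0.844·(519 + n13)
(0.763 − 0.844)·n13 = 0.844×519 − 446.86 = -8.823
n13 = -8.823 / -0.081 = 108.93 g/s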